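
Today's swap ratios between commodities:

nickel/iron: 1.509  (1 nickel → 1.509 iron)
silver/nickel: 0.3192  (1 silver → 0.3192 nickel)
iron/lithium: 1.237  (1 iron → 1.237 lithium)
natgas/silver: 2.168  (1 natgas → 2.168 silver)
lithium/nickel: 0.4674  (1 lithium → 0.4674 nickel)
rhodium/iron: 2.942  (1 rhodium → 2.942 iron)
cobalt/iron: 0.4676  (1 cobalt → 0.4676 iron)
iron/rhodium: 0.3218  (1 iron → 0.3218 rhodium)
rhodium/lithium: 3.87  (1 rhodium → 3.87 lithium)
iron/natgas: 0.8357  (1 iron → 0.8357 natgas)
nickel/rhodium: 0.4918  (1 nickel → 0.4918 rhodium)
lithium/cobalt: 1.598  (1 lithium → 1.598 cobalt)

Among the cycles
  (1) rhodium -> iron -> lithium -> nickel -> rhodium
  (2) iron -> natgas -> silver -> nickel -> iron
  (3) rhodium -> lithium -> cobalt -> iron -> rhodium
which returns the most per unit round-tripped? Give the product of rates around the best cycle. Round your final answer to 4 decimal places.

(1) 2.942 × 1.237 × 0.4674 × 0.4918 = 0.83655
(2) 0.8357 × 2.168 × 0.3192 × 1.509 = 0.87269
(3) 3.87 × 1.598 × 0.4676 × 0.3218 = 0.93057
Highest is cycle (3) at 0.9306 (≤1, no arbitrage).

0.9306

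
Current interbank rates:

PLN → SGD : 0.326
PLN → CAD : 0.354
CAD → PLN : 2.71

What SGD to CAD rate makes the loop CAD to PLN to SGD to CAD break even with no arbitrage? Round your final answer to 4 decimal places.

Known legs of the cycle: 2.71 × 0.326 = 0.88346
For no arbitrage the full-cycle product must be 1, so the missing rate is 1 / 0.88346 ≈ 1.131913.

1.1319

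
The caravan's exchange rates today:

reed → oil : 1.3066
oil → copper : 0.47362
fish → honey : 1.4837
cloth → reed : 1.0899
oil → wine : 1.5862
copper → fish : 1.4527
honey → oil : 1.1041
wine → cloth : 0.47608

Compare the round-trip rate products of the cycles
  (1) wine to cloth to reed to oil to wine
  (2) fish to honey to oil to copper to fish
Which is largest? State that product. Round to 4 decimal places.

(1) 0.47608 × 1.0899 × 1.3066 × 1.5862 = 1.07539
(2) 1.4837 × 1.1041 × 0.47362 × 1.4527 = 1.12709
Highest is cycle (2) at 1.1271 (>1, arbitrage).

1.1271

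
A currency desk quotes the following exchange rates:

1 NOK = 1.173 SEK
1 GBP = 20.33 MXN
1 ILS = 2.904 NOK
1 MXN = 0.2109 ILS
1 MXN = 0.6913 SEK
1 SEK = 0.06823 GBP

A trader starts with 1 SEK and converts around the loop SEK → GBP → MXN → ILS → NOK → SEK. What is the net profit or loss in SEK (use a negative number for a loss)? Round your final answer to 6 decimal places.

-0.003485

1 SEK × 0.06823 = 0.06823 GBP
0.06823 GBP × 20.33 = 1.3871159 MXN
1.3871159 MXN × 0.2109 = 0.29254274331 ILS
0.29254274331 ILS × 2.904 = 0.84954412657224 NOK
0.84954412657224 NOK × 1.173 = 0.99651526046923752 SEK
Net change: 0.99651526046923752 − 1 = -0.00348473953076248 SEK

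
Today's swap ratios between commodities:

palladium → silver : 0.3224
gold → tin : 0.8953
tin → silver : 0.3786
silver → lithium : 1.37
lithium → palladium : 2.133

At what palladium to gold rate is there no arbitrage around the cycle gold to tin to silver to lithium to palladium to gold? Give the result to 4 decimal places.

1.0096

Known legs of the cycle: 0.8953 × 0.3786 × 1.37 × 2.133 = 0.9905139964818
For no arbitrage the full-cycle product must be 1, so the missing rate is 1 / 0.9905139964818 ≈ 1.009577.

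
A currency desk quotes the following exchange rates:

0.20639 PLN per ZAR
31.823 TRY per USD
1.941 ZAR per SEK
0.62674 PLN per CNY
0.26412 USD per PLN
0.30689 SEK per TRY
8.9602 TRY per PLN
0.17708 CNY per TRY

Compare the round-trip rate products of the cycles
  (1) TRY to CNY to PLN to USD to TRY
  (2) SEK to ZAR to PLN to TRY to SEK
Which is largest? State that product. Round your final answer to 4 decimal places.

(1) 0.17708 × 0.62674 × 0.26412 × 31.823 = 0.93282
(2) 1.941 × 0.20639 × 8.9602 × 0.30689 = 1.10158
Highest is cycle (2) at 1.1016 (>1, arbitrage).

1.1016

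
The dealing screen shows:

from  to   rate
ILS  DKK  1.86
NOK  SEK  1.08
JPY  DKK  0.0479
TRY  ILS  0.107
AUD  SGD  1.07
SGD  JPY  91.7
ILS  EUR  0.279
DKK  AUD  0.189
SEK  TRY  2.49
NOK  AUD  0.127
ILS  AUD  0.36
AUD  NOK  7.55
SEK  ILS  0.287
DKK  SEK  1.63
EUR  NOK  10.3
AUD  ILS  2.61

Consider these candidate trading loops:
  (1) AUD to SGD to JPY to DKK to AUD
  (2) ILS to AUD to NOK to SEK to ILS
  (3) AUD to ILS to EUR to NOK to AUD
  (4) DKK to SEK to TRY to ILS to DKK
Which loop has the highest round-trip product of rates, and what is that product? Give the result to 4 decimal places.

0.9525

(1) 1.07 × 91.7 × 0.0479 × 0.189 = 0.88828
(2) 0.36 × 7.55 × 1.08 × 0.287 = 0.84247
(3) 2.61 × 0.279 × 10.3 × 0.127 = 0.95255
(4) 1.63 × 2.49 × 0.107 × 1.86 = 0.80776
Highest is cycle (3) at 0.9525 (≤1, no arbitrage).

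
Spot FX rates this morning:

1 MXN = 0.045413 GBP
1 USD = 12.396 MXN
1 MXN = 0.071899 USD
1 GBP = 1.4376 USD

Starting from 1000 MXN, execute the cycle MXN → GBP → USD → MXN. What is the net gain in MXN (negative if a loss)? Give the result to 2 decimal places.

1000 MXN × 0.045413 = 45.413 GBP
45.413 GBP × 1.4376 = 65.2857288 USD
65.2857288 USD × 12.396 = 809.2818942048 MXN
Net change: 809.2818942048 − 1000 = -190.7181057952 MXN

-190.72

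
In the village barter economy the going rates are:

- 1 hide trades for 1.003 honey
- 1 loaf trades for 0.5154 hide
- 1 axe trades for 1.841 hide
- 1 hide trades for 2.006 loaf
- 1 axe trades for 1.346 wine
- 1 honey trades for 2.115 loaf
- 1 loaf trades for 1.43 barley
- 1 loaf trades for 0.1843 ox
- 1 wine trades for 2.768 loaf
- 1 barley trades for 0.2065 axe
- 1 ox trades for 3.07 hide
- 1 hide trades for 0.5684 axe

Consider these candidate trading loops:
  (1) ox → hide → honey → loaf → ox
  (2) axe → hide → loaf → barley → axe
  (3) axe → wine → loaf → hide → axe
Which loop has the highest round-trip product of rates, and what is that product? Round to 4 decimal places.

(1) 3.07 × 1.003 × 2.115 × 0.1843 = 1.20026
(2) 1.841 × 2.006 × 1.43 × 0.2065 = 1.09054
(3) 1.346 × 2.768 × 0.5154 × 0.5684 = 1.09146
Highest is cycle (1) at 1.2003 (>1, arbitrage).

1.2003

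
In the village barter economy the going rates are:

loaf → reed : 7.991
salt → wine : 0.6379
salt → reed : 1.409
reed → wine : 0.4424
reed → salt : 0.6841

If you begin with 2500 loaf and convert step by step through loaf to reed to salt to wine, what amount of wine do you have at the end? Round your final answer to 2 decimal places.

2500 loaf × 7.991 = 19977.5 reed
19977.5 reed × 0.6841 = 13666.60775 salt
13666.60775 salt × 0.6379 = 8717.929083725 wine

8717.93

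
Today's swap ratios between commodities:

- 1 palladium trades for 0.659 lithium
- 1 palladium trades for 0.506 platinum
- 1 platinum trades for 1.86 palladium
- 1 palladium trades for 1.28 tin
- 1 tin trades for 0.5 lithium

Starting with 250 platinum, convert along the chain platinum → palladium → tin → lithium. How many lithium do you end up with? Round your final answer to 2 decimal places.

297.60

250 platinum × 1.86 = 465 palladium
465 palladium × 1.28 = 595.2 tin
595.2 tin × 0.5 = 297.6 lithium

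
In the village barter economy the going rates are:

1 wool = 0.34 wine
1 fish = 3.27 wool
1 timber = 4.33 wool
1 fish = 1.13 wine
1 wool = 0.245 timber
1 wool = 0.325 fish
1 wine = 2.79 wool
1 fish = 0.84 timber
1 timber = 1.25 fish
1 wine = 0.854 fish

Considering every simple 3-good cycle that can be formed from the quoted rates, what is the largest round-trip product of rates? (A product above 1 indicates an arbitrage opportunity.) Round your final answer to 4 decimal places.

wool→fish→timber→wool: 0.325 × 0.84 × 4.33 = 1.18209
wool→fish→wine→wool: 0.325 × 1.13 × 2.79 = 1.02463
wool→timber→fish→wool: 0.245 × 1.25 × 3.27 = 1.00144
wool→wine→fish→wool: 0.34 × 0.854 × 3.27 = 0.94948
Maximum is wool→fish→timber→wool at 1.1821; arbitrage exists.

1.1821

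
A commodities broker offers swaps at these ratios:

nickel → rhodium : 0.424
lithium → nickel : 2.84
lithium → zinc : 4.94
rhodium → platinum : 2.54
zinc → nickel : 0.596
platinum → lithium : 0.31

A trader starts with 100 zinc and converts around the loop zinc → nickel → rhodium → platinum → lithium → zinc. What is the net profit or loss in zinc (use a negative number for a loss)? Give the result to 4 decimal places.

100 zinc × 0.596 = 59.6 nickel
59.6 nickel × 0.424 = 25.2704 rhodium
25.2704 rhodium × 2.54 = 64.186816 platinum
64.186816 platinum × 0.31 = 19.89791296 lithium
19.89791296 lithium × 4.94 = 98.2956900224 zinc
Net change: 98.2956900224 − 100 = -1.7043099776 zinc

-1.7043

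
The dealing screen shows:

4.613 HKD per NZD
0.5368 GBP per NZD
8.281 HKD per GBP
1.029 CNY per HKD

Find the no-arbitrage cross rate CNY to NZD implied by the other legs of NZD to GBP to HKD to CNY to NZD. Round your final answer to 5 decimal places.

0.21862

Known legs of the cycle: 0.5368 × 8.281 × 1.029 = 4.5741527832
For no arbitrage the full-cycle product must be 1, so the missing rate is 1 / 4.5741527832 ≈ 0.2186197.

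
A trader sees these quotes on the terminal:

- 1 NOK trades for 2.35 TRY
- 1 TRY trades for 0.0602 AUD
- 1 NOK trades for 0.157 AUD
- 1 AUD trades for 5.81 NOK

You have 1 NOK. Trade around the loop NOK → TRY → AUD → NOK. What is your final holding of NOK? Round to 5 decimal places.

1 NOK × 2.35 = 2.35 TRY
2.35 TRY × 0.0602 = 0.14147 AUD
0.14147 AUD × 5.81 = 0.8219407 NOK

0.82194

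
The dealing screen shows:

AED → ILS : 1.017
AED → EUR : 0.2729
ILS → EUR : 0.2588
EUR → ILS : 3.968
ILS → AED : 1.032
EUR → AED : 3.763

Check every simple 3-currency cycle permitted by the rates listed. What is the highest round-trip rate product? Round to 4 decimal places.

1.1175

EUR→ILS→AED→EUR: 3.968 × 1.032 × 0.2729 = 1.11752
EUR→AED→ILS→EUR: 3.763 × 1.017 × 0.2588 = 0.99042
Maximum is EUR→ILS→AED→EUR at 1.1175; arbitrage exists.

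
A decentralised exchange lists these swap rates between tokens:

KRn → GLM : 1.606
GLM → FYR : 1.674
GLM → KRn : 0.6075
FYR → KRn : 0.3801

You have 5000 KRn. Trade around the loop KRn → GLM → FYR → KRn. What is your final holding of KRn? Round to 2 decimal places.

5000 KRn × 1.606 = 8030 GLM
8030 GLM × 1.674 = 13442.22 FYR
13442.22 FYR × 0.3801 = 5109.387822 KRn

5109.39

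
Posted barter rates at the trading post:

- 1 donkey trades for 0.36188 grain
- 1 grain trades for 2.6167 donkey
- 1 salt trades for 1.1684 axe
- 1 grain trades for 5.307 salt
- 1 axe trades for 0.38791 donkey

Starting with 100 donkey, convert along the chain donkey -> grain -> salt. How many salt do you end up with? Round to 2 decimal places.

192.05

100 donkey × 0.36188 = 36.188 grain
36.188 grain × 5.307 = 192.049716 salt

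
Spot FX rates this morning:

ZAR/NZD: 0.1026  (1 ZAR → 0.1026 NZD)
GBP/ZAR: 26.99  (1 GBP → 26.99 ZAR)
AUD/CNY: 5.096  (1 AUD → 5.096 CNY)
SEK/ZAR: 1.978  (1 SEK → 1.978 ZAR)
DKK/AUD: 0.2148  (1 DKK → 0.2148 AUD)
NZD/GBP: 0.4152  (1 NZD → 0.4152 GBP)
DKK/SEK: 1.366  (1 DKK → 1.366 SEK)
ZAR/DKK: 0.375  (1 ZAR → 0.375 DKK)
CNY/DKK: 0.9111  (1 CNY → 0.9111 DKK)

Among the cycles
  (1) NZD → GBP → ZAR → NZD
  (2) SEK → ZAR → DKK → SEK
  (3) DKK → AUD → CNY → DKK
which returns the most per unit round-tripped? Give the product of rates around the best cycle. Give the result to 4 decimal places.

1.1498

(1) 0.4152 × 26.99 × 0.1026 = 1.14976
(2) 1.978 × 0.375 × 1.366 = 1.01323
(3) 0.2148 × 5.096 × 0.9111 = 0.99731
Highest is cycle (1) at 1.1498 (>1, arbitrage).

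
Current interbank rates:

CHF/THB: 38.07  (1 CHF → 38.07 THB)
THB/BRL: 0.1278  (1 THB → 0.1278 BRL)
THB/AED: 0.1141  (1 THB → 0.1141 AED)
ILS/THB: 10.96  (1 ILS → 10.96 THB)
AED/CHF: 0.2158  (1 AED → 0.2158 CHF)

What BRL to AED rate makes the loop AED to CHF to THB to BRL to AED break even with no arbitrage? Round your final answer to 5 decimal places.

0.95243

Known legs of the cycle: 0.2158 × 38.07 × 0.1278 = 1.0499416668
For no arbitrage the full-cycle product must be 1, so the missing rate is 1 / 1.0499416668 ≈ 0.9524339.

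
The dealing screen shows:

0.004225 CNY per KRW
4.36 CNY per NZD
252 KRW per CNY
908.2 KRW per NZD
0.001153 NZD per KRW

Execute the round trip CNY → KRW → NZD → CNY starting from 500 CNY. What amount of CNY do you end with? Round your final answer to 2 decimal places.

500 CNY × 252 = 126000 KRW
126000 KRW × 0.001153 = 145.278 NZD
145.278 NZD × 4.36 = 633.41208 CNY

633.41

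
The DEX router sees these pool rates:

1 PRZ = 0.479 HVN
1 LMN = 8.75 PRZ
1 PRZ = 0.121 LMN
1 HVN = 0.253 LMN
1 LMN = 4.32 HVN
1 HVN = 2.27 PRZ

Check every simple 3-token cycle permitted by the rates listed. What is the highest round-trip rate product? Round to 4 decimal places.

PRZ→LMN→HVN→PRZ: 0.121 × 4.32 × 2.27 = 1.18657
PRZ→HVN→LMN→PRZ: 0.479 × 0.253 × 8.75 = 1.06039
Maximum is PRZ→LMN→HVN→PRZ at 1.1866; arbitrage exists.

1.1866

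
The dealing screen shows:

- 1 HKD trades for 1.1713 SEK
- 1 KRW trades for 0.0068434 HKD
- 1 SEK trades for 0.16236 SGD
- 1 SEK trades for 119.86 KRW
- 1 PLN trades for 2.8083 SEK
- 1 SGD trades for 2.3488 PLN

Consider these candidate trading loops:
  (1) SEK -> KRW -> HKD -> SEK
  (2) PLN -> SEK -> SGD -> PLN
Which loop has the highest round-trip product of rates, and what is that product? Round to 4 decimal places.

1.0709

(1) 119.86 × 0.0068434 × 1.1713 = 0.96076
(2) 2.8083 × 0.16236 × 2.3488 = 1.07095
Highest is cycle (2) at 1.0709 (>1, arbitrage).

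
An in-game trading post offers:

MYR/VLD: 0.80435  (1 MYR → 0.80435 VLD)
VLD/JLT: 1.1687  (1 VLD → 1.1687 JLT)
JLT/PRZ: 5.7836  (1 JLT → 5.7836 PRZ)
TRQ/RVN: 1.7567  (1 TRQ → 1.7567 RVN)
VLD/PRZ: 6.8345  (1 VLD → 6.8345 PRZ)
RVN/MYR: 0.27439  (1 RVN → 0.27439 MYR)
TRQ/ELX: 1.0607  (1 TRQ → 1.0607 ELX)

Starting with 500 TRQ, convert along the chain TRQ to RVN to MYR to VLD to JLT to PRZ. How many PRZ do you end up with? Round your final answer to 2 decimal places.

1310.33

500 TRQ × 1.7567 = 878.35 RVN
878.35 RVN × 0.27439 = 241.0104565 MYR
241.0104565 MYR × 0.80435 = 193.856760685775 VLD
193.856760685775 VLD × 1.1687 = 226.5603962134652425 JLT
226.5603962134652425 JLT × 5.7836 = 1310.334707540197576523 PRZ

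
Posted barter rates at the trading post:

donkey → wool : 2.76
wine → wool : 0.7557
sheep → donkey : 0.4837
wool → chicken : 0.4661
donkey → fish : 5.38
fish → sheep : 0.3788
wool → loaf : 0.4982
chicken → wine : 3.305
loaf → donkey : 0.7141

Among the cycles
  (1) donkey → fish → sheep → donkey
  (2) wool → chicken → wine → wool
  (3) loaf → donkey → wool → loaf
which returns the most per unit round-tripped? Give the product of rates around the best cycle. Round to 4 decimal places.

(1) 5.38 × 0.3788 × 0.4837 = 0.98575
(2) 0.4661 × 3.305 × 0.7557 = 1.16413
(3) 0.7141 × 2.76 × 0.4982 = 0.98191
Highest is cycle (2) at 1.1641 (>1, arbitrage).

1.1641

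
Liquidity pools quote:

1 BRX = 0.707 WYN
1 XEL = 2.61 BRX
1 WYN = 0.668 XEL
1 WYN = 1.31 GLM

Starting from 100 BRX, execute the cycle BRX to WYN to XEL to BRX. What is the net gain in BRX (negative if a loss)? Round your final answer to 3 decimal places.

100 BRX × 0.707 = 70.7 WYN
70.7 WYN × 0.668 = 47.2276 XEL
47.2276 XEL × 2.61 = 123.264036 BRX
Net change: 123.264036 − 100 = 23.264036 BRX

23.264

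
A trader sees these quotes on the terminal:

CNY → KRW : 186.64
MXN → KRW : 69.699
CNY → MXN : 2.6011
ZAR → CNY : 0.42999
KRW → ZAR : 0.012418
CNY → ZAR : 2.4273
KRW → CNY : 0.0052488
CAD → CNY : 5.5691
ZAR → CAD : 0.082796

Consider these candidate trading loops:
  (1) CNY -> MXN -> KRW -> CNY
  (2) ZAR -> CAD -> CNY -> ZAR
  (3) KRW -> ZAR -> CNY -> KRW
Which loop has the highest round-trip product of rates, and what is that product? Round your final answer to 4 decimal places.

1.1192

(1) 2.6011 × 69.699 × 0.0052488 = 0.95158
(2) 0.082796 × 5.5691 × 2.4273 = 1.11923
(3) 0.012418 × 0.42999 × 186.64 = 0.99659
Highest is cycle (2) at 1.1192 (>1, arbitrage).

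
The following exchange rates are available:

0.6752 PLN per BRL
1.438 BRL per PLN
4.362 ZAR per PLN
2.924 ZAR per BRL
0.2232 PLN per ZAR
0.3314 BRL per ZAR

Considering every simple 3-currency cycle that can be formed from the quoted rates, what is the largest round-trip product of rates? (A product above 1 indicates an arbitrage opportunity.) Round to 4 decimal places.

0.9760

BRL→PLN→ZAR→BRL: 0.6752 × 4.362 × 0.3314 = 0.97605
BRL→ZAR→PLN→BRL: 2.924 × 0.2232 × 1.438 = 0.93849
Maximum is BRL→PLN→ZAR→BRL at 0.9760; no arbitrage — every cycle loses value.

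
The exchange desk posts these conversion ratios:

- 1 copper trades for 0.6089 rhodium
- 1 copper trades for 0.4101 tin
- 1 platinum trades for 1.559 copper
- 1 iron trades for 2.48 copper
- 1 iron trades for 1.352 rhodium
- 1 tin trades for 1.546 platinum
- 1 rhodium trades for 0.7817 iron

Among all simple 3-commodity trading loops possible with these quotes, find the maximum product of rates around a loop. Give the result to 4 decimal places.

rhodium→iron→copper→rhodium: 0.7817 × 2.48 × 0.6089 = 1.18042
tin→platinum→copper→tin: 1.546 × 1.559 × 0.4101 = 0.98843
Maximum is rhodium→iron→copper→rhodium at 1.1804; arbitrage exists.

1.1804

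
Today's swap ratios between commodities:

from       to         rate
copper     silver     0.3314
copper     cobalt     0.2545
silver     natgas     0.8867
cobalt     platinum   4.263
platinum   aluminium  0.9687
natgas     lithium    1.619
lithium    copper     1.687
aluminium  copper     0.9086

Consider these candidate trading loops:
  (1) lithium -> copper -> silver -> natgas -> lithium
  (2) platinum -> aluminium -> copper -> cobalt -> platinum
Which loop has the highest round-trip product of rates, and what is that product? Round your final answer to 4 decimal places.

(1) 1.687 × 0.3314 × 0.8867 × 1.619 = 0.80259
(2) 0.9687 × 0.9086 × 0.2545 × 4.263 = 0.95492
Highest is cycle (2) at 0.9549 (≤1, no arbitrage).

0.9549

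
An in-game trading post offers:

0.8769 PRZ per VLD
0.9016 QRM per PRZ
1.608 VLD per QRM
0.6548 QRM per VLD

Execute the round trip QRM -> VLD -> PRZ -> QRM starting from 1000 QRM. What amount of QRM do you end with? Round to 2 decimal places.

1271.31

1000 QRM × 1.608 = 1608 VLD
1608 VLD × 0.8769 = 1410.0552 PRZ
1410.0552 PRZ × 0.9016 = 1271.30576832 QRM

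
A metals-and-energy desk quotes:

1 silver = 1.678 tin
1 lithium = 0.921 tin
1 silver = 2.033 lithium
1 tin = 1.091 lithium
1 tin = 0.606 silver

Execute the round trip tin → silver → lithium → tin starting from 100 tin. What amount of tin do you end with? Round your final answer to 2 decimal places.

113.47

100 tin × 0.606 = 60.6 silver
60.6 silver × 2.033 = 123.1998 lithium
123.1998 lithium × 0.921 = 113.4670158 tin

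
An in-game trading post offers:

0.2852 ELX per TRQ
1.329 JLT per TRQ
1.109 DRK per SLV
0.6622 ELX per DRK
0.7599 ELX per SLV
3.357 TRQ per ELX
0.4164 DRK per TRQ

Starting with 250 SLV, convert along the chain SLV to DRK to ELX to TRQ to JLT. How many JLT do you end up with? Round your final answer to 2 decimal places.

250 SLV × 1.109 = 277.25 DRK
277.25 DRK × 0.6622 = 183.59495 ELX
183.59495 ELX × 3.357 = 616.32824715 TRQ
616.32824715 TRQ × 1.329 = 819.10024046235 JLT

819.10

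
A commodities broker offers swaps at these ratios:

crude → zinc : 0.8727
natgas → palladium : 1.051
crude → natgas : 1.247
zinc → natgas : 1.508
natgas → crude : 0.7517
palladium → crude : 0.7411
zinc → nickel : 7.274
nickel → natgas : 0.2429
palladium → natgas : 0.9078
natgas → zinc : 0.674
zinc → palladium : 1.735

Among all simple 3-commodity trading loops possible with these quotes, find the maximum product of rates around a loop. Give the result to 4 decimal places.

natgas→zinc→nickel→natgas: 0.674 × 7.274 × 0.2429 = 1.19086
crude→zinc→palladium→crude: 0.8727 × 1.735 × 0.7411 = 1.12213
natgas→zinc→palladium→natgas: 0.674 × 1.735 × 0.9078 = 1.06157
crude→zinc→natgas→crude: 0.8727 × 1.508 × 0.7517 = 0.98926
crude→natgas→palladium→crude: 1.247 × 1.051 × 0.7411 = 0.97128
Maximum is natgas→zinc→nickel→natgas at 1.1909; arbitrage exists.

1.1909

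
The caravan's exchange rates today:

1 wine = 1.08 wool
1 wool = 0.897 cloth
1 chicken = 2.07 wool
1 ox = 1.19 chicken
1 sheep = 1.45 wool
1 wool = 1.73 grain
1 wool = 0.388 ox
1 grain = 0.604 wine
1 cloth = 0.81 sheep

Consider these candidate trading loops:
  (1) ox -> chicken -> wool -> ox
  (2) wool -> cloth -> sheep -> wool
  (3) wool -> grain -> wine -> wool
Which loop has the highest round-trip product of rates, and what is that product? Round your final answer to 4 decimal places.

1.1285

(1) 1.19 × 2.07 × 0.388 = 0.95576
(2) 0.897 × 0.81 × 1.45 = 1.05353
(3) 1.73 × 0.604 × 1.08 = 1.12851
Highest is cycle (3) at 1.1285 (>1, arbitrage).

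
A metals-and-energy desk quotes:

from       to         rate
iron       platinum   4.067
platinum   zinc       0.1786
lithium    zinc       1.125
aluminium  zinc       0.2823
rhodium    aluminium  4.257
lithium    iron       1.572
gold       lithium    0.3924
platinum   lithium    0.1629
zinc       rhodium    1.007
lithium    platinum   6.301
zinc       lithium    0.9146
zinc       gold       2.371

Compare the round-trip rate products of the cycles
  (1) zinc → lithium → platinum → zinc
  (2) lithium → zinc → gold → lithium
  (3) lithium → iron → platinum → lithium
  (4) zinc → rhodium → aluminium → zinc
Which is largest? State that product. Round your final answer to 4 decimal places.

(1) 0.9146 × 6.301 × 0.1786 = 1.02925
(2) 1.125 × 2.371 × 0.3924 = 1.04668
(3) 1.572 × 4.067 × 0.1629 = 1.04147
(4) 1.007 × 4.257 × 0.2823 = 1.21016
Highest is cycle (4) at 1.2102 (>1, arbitrage).

1.2102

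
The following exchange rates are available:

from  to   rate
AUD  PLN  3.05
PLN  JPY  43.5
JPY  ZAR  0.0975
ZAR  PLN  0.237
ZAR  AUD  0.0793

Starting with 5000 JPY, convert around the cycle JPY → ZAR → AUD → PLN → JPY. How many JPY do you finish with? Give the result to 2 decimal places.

5000 JPY × 0.0975 = 487.5 ZAR
487.5 ZAR × 0.0793 = 38.65875 AUD
38.65875 AUD × 3.05 = 117.9091875 PLN
117.9091875 PLN × 43.5 = 5129.04965625 JPY

5129.05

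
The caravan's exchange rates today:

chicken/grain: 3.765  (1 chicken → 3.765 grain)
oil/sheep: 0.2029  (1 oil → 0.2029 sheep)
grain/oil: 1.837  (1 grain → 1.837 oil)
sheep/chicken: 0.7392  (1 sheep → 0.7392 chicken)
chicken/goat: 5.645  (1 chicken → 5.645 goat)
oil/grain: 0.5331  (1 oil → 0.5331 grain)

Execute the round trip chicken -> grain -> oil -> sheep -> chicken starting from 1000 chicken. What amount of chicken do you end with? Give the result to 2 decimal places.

1000 chicken × 3.765 = 3765 grain
3765 grain × 1.837 = 6916.305 oil
6916.305 oil × 0.2029 = 1403.3182845 sheep
1403.3182845 sheep × 0.7392 = 1037.3328759024 chicken

1037.33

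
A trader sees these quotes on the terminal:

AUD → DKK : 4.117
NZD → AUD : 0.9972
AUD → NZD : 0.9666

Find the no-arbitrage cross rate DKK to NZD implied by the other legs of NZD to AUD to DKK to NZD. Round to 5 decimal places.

0.24358

Known legs of the cycle: 0.9972 × 4.117 = 4.1054724
For no arbitrage the full-cycle product must be 1, so the missing rate is 1 / 4.1054724 ≈ 0.2435773.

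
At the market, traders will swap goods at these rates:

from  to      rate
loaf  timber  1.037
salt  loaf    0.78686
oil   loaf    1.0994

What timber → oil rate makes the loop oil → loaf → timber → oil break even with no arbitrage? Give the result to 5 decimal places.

Known legs of the cycle: 1.0994 × 1.037 = 1.1400778
For no arbitrage the full-cycle product must be 1, so the missing rate is 1 / 1.1400778 ≈ 0.8771331.

0.87713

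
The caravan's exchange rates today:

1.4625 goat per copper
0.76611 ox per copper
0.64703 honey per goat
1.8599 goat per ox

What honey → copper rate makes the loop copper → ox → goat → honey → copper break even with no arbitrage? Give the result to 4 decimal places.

Known legs of the cycle: 0.76611 × 1.8599 × 0.64703 = 0.92194527552267
For no arbitrage the full-cycle product must be 1, so the missing rate is 1 / 0.92194527552267 ≈ 1.084663.

1.0847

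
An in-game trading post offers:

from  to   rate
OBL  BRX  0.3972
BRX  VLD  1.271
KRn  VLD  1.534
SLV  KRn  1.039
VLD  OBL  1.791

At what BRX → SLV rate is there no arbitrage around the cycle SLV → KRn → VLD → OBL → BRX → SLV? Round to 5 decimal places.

Known legs of the cycle: 1.039 × 1.534 × 1.791 × 0.3972 = 1.1338242277752
For no arbitrage the full-cycle product must be 1, so the missing rate is 1 / 1.1338242277752 ≈ 0.8819709.

0.88197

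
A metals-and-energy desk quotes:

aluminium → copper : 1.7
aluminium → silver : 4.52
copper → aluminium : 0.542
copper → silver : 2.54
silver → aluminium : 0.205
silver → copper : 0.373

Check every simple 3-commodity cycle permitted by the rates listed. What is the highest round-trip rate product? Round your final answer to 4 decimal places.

0.9138

copper→aluminium→silver→copper: 0.542 × 4.52 × 0.373 = 0.91379
copper→silver→aluminium→copper: 2.54 × 0.205 × 1.7 = 0.88519
Maximum is copper→aluminium→silver→copper at 0.9138; no arbitrage — every cycle loses value.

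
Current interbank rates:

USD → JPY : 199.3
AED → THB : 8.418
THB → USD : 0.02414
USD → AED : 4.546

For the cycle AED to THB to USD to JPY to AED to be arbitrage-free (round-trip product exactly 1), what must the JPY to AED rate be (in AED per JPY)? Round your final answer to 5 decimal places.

0.02469

Known legs of the cycle: 8.418 × 0.02414 × 199.3 = 40.499856636
For no arbitrage the full-cycle product must be 1, so the missing rate is 1 / 40.499856636 ≈ 0.0246914.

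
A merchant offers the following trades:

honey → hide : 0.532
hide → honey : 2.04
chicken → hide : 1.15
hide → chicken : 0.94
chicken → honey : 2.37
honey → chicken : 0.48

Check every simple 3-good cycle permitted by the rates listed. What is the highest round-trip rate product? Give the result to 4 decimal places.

1.1852

honey→hide→chicken→honey: 0.532 × 0.94 × 2.37 = 1.18519
honey→chicken→hide→honey: 0.48 × 1.15 × 2.04 = 1.12608
Maximum is honey→hide→chicken→honey at 1.1852; arbitrage exists.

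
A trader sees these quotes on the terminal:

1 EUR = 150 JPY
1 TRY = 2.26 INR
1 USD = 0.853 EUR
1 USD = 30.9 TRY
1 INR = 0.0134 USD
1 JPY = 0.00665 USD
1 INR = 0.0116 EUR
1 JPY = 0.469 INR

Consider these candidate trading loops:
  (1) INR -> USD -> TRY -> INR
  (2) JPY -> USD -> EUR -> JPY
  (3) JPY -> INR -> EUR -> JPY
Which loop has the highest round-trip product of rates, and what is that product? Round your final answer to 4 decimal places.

(1) 0.0134 × 30.9 × 2.26 = 0.93578
(2) 0.00665 × 0.853 × 150 = 0.85087
(3) 0.469 × 0.0116 × 150 = 0.81606
Highest is cycle (1) at 0.9358 (≤1, no arbitrage).

0.9358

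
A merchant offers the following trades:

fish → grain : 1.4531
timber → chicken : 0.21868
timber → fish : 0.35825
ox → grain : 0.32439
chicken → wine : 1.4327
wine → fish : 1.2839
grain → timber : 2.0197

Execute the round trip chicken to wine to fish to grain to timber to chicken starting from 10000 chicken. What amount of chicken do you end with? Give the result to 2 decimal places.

11805.32

10000 chicken × 1.4327 = 14327 wine
14327 wine × 1.2839 = 18394.4353 fish
18394.4353 fish × 1.4531 = 26728.95393443 grain
26728.95393443 grain × 2.0197 = 53984.468261368271 timber
53984.468261368271 timber × 0.21868 = 11805.32351939601350228 chicken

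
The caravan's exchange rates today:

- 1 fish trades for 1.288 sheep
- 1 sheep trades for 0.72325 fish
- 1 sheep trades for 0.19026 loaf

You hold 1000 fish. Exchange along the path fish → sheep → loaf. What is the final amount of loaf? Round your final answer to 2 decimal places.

245.05

1000 fish × 1.288 = 1288 sheep
1288 sheep × 0.19026 = 245.05488 loaf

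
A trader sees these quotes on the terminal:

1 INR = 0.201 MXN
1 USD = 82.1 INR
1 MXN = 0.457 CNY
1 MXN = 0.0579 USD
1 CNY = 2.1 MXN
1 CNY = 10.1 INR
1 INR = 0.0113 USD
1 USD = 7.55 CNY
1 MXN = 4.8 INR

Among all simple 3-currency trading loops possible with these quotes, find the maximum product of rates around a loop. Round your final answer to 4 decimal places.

INR→MXN→USD→INR: 0.201 × 0.0579 × 82.1 = 0.95547
INR→MXN→CNY→INR: 0.201 × 0.457 × 10.1 = 0.92776
CNY→MXN→USD→CNY: 2.1 × 0.0579 × 7.55 = 0.91800
INR→USD→CNY→INR: 0.0113 × 7.55 × 10.1 = 0.86168
Maximum is INR→MXN→USD→INR at 0.9555; no arbitrage — every cycle loses value.

0.9555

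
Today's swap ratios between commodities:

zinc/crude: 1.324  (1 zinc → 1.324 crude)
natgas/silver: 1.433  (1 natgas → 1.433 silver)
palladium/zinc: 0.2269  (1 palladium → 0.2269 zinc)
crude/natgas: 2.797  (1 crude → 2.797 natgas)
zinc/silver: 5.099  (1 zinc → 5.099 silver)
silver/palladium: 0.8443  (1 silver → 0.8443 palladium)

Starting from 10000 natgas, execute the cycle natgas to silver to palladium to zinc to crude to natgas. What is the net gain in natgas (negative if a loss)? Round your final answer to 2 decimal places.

10000 natgas × 1.433 = 14330 silver
14330 silver × 0.8443 = 12098.819 palladium
12098.819 palladium × 0.2269 = 2745.2220311 zinc
2745.2220311 zinc × 1.324 = 3634.6739691764 crude
3634.6739691764 crude × 2.797 = 10166.1830917863908 natgas
Net change: 10166.1830917863908 − 10000 = 166.1830917863908 natgas

166.18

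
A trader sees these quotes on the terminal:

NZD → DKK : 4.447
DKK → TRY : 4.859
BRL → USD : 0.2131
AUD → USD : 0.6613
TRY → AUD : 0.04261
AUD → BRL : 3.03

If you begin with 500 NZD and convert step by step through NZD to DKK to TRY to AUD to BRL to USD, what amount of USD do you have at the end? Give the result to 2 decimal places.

500 NZD × 4.447 = 2223.5 DKK
2223.5 DKK × 4.859 = 10803.9865 TRY
10803.9865 TRY × 0.04261 = 460.357864765 AUD
460.357864765 AUD × 3.03 = 1394.88433023795 BRL
1394.88433023795 BRL × 0.2131 = 297.249850773707145 USD

297.25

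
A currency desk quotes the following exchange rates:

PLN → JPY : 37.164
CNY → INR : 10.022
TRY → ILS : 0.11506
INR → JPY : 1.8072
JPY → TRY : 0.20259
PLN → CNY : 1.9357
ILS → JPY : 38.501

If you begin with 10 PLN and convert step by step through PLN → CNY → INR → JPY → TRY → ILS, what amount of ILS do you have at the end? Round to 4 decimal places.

8.1722

10 PLN × 1.9357 = 19.357 CNY
19.357 CNY × 10.022 = 193.995854 INR
193.995854 INR × 1.8072 = 350.5893073488 JPY
350.5893073488 JPY × 0.20259 = 71.025887775793392 TRY
71.025887775793392 TRY × 0.11506 = 8.17223864748278768352 ILS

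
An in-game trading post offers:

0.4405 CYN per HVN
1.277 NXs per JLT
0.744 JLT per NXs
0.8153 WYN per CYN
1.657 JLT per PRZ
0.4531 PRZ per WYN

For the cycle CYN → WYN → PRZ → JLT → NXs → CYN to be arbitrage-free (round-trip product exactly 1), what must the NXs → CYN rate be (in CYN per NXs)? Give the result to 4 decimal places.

Known legs of the cycle: 0.8153 × 0.4531 × 1.657 × 1.277 = 0.78167263834327
For no arbitrage the full-cycle product must be 1, so the missing rate is 1 / 0.78167263834327 ≈ 1.279308.

1.2793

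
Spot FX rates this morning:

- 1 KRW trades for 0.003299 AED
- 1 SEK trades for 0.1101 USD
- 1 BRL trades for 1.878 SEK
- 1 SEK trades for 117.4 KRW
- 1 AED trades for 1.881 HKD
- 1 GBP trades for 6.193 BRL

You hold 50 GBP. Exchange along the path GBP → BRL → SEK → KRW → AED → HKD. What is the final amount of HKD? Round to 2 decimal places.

423.65

50 GBP × 6.193 = 309.65 BRL
309.65 BRL × 1.878 = 581.5227 SEK
581.5227 SEK × 117.4 = 68270.76498 KRW
68270.76498 KRW × 0.003299 = 225.22525366902 AED
225.22525366902 AED × 1.881 = 423.64870215142662 HKD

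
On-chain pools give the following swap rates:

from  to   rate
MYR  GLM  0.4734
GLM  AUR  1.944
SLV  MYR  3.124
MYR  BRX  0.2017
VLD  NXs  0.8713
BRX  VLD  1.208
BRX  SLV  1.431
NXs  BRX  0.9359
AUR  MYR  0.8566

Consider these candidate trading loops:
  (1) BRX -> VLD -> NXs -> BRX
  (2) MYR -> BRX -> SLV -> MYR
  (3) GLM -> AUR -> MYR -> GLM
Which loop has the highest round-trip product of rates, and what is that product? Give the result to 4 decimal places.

0.9851

(1) 1.208 × 0.8713 × 0.9359 = 0.98506
(2) 0.2017 × 1.431 × 3.124 = 0.90169
(3) 1.944 × 0.8566 × 0.4734 = 0.78832
Highest is cycle (1) at 0.9851 (≤1, no arbitrage).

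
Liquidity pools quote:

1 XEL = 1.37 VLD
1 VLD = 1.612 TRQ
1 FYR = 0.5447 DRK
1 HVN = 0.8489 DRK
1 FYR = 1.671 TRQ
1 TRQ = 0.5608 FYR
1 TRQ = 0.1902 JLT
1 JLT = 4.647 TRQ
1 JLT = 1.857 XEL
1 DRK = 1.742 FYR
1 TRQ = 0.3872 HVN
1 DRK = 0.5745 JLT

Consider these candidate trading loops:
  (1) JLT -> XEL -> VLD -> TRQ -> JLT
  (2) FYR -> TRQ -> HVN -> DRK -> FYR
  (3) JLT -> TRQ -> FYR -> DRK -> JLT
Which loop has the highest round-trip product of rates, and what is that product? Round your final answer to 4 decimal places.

0.9568

(1) 1.857 × 1.37 × 1.612 × 0.1902 = 0.78002
(2) 1.671 × 0.3872 × 0.8489 × 1.742 = 0.95679
(3) 4.647 × 0.5608 × 0.5447 × 0.5745 = 0.81551
Highest is cycle (2) at 0.9568 (≤1, no arbitrage).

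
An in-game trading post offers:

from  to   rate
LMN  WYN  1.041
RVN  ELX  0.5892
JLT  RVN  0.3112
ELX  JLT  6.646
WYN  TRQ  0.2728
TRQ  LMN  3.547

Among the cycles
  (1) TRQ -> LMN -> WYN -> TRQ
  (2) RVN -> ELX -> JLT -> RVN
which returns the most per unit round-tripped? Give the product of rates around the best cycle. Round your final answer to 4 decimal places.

1.2186

(1) 3.547 × 1.041 × 0.2728 = 1.00729
(2) 0.5892 × 6.646 × 0.3112 = 1.21860
Highest is cycle (2) at 1.2186 (>1, arbitrage).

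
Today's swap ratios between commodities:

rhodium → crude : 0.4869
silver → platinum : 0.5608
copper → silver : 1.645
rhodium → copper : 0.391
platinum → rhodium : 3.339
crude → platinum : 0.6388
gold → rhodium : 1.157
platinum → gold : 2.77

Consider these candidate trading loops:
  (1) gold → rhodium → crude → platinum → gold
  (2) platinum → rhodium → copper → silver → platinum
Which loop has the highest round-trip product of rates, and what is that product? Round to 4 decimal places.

1.2044

(1) 1.157 × 0.4869 × 0.6388 × 2.77 = 0.99682
(2) 3.339 × 0.391 × 1.645 × 0.5608 = 1.20439
Highest is cycle (2) at 1.2044 (>1, arbitrage).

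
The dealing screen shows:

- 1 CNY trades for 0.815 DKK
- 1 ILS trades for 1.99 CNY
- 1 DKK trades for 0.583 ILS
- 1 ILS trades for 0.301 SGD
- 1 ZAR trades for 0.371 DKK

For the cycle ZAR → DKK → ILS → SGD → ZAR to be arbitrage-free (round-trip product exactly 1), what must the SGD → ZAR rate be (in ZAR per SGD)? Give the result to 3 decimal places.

15.360

Known legs of the cycle: 0.371 × 0.583 × 0.301 = 0.065104193
For no arbitrage the full-cycle product must be 1, so the missing rate is 1 / 0.065104193 ≈ 15.35999.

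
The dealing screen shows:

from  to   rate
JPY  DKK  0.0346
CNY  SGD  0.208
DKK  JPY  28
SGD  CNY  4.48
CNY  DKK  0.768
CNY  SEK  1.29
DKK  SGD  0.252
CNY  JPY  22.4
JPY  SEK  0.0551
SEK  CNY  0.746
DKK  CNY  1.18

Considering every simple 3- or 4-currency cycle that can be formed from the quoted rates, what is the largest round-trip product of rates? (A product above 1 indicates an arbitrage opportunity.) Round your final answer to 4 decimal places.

0.9207

CNY→JPY→SEK→CNY: 22.4 × 0.0551 × 0.746 = 0.92074
DKK→CNY→JPY→DKK: 1.18 × 22.4 × 0.0346 = 0.91455
DKK→JPY→SEK→CNY→DKK: 28 × 0.0551 × 0.746 × 0.768 = 0.88391
DKK→SGD→CNY→JPY→DKK: 0.252 × 4.48 × 22.4 × 0.0346 = 0.87499
DKK→SGD→CNY→DKK: 0.252 × 4.48 × 0.768 = 0.86704
Maximum is CNY→JPY→SEK→CNY at 0.9207; no arbitrage — every cycle loses value.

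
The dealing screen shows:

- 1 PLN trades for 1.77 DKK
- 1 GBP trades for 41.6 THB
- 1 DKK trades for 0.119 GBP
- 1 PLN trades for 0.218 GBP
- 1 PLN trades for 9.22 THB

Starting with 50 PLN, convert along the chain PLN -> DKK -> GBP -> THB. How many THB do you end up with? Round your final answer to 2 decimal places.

50 PLN × 1.77 = 88.5 DKK
88.5 DKK × 0.119 = 10.5315 GBP
10.5315 GBP × 41.6 = 438.1104 THB

438.11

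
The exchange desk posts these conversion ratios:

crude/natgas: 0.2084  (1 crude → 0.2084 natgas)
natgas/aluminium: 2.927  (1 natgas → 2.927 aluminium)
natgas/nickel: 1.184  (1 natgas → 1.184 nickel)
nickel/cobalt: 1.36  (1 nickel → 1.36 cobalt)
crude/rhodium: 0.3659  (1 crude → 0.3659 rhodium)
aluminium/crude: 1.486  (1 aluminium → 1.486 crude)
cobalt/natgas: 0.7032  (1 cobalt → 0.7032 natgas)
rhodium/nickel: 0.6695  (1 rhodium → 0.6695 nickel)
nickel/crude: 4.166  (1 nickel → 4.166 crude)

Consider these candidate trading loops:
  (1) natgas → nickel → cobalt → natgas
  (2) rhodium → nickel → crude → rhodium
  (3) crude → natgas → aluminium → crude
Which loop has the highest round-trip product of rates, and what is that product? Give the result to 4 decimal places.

1.1323

(1) 1.184 × 1.36 × 0.7032 = 1.13232
(2) 0.6695 × 4.166 × 0.3659 = 1.02055
(3) 0.2084 × 2.927 × 1.486 = 0.90644
Highest is cycle (1) at 1.1323 (>1, arbitrage).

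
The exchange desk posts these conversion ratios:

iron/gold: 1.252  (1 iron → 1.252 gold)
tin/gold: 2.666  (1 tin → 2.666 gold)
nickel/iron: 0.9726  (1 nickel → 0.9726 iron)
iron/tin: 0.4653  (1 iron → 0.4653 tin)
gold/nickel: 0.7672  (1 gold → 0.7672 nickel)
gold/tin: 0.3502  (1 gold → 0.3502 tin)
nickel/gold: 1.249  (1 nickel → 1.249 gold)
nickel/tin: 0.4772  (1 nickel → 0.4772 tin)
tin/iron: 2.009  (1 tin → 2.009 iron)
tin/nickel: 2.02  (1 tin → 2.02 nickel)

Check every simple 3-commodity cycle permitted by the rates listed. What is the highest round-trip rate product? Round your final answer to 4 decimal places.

0.9760

gold→nickel→tin→gold: 0.7672 × 0.4772 × 2.666 = 0.97604
gold→nickel→iron→gold: 0.7672 × 0.9726 × 1.252 = 0.93422
tin→nickel→iron→tin: 2.02 × 0.9726 × 0.4653 = 0.91415
gold→tin→nickel→gold: 0.3502 × 2.02 × 1.249 = 0.88355
gold→tin→iron→gold: 0.3502 × 2.009 × 1.252 = 0.88085
Maximum is gold→nickel→tin→gold at 0.9760; no arbitrage — every cycle loses value.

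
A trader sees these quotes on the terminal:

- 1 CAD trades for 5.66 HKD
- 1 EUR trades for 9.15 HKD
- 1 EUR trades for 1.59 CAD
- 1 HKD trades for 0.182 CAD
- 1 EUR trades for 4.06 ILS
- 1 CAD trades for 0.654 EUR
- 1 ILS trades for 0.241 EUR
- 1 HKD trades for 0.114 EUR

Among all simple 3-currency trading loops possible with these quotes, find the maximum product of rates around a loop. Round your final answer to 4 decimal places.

1.0891

EUR→HKD→CAD→EUR: 9.15 × 0.182 × 0.654 = 1.08911
EUR→CAD→HKD→EUR: 1.59 × 5.66 × 0.114 = 1.02593
Maximum is EUR→HKD→CAD→EUR at 1.0891; arbitrage exists.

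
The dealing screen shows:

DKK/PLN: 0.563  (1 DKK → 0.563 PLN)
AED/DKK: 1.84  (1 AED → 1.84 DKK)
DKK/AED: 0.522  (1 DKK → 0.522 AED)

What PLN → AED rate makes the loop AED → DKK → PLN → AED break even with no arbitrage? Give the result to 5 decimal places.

0.96533

Known legs of the cycle: 1.84 × 0.563 = 1.03592
For no arbitrage the full-cycle product must be 1, so the missing rate is 1 / 1.03592 ≈ 0.9653255.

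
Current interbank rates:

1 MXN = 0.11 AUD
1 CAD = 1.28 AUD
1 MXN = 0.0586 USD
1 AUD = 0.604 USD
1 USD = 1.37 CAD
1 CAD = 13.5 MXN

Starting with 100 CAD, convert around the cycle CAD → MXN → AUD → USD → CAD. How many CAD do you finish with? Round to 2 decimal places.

100 CAD × 13.5 = 1350 MXN
1350 MXN × 0.11 = 148.5 AUD
148.5 AUD × 0.604 = 89.694 USD
89.694 USD × 1.37 = 122.88078 CAD

122.88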